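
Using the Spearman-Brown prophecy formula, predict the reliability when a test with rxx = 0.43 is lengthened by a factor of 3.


r_new = (n * rxx) / (1 + (n-1) * rxx)
r_new = (3 * 0.43) / (1 + 2 * 0.43)
r_new = 1.29 / 1.86
r_new = 0.6935

0.6935


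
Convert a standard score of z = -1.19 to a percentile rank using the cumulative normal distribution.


CDF(z) = 0.5 * (1 + erf(z/sqrt(2)))
erf(-0.8415) = -0.766
CDF = 0.117
Percentile rank = 0.117 * 100 = 11.7

11.7


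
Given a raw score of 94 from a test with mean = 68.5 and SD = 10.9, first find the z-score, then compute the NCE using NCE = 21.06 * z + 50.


z = (X - mean) / SD = (94 - 68.5) / 10.9
z = 25.5 / 10.9
z = 2.3394
NCE = NCE = 21.06z + 50
Carry z at full precision (z = 25.5 / 10.9) into the conversion:
NCE = 21.06 * (25.5 / 10.9) + 50 = 537.03 / 10.9 + 50
NCE = 49.2688 + 50
NCE = 99.2688

99.2688


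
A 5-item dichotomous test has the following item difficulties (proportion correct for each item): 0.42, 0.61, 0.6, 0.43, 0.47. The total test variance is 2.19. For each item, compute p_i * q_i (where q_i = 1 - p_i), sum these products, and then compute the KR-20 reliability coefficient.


For each item, compute p_i * q_i:
  Item 1: 0.42 * 0.58 = 0.2436
  Item 2: 0.61 * 0.39 = 0.2379
  Item 3: 0.6 * 0.4 = 0.24
  Item 4: 0.43 * 0.57 = 0.2451
  Item 5: 0.47 * 0.53 = 0.2491
Sum(p_i * q_i) = 0.2436 + 0.2379 + 0.24 + 0.2451 + 0.2491 = 1.2157
KR-20 = (k/(k-1)) * (1 - Sum(p_i*q_i) / Var_total)
= (5/4) * (1 - 1.2157/2.19)
= 1.25 * 0.4449
KR-20 = 0.5561

0.5561


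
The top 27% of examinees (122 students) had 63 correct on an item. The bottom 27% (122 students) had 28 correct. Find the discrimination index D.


p_upper = 63/122 = 0.5164
p_lower = 28/122 = 0.2295
D = 0.5164 - 0.2295 = 0.2869

0.2869


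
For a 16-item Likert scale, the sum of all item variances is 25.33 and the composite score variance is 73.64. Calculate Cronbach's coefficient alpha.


alpha = (k/(k-1)) * (1 - sum(si^2)/s_total^2)
= (16/15) * (1 - 25.33/73.64)
alpha = 0.6998

0.6998


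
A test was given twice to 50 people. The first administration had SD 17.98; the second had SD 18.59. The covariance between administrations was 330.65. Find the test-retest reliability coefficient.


r = cov(X,Y) / (SD_X * SD_Y)
r = 330.65 / (17.98 * 18.59)
r = 330.65 / 334.2482
r = 0.9892

0.9892


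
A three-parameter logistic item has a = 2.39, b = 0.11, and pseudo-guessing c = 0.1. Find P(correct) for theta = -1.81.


logit = 2.39*(-1.81 - 0.11) = -4.5888
P* = 1/(1 + exp(--4.5888)) = 0.0101
P = 0.1 + (1 - 0.1) * 0.0101
P = 0.1091

0.1091


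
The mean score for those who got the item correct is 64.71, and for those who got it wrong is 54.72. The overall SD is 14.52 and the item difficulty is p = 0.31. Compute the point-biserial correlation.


q = 1 - p = 0.69
rpb = ((M1 - M0) / SD) * sqrt(p * q)
rpb = ((64.71 - 54.72) / 14.52) * sqrt(0.31 * 0.69)
rpb = 0.3182

0.3182


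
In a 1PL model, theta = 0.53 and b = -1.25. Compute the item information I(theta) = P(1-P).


P = 1/(1+exp(-(0.53--1.25))) = 0.8557
I = P*(1-P) = 0.8557 * 0.1443
I = 0.1235

0.1235


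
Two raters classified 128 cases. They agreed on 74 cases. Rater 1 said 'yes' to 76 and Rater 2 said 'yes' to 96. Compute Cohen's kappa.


P_o = 74/128 = 0.578125
P_e = (76*96 + 52*32) / 16384 = 0.546875
kappa = (P_o - P_e) / (1 - P_e)
kappa = (0.578125 - 0.546875) / (1 - 0.546875)
kappa = 0.069

0.069


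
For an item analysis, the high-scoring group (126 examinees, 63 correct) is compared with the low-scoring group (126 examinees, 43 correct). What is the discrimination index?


p_upper = 63/126 = 0.5
p_lower = 43/126 = 0.3413
D = 0.5 - 0.3413 = 0.1587

0.1587


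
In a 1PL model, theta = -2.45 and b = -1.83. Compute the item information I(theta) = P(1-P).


P = 1/(1+exp(-(-2.45--1.83))) = 0.3498
I = P*(1-P) = 0.3498 * 0.6502
I = 0.2274

0.2274


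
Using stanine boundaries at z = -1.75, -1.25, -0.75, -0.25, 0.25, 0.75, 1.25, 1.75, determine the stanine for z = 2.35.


Stanine boundaries: [-1.75, -1.25, -0.75, -0.25, 0.25, 0.75, 1.25, 1.75]
z = 2.35
Check each boundary:
  z >= -1.75 -> could be stanine 2
  z >= -1.25 -> could be stanine 3
  z >= -0.75 -> could be stanine 4
  z >= -0.25 -> could be stanine 5
  z >= 0.25 -> could be stanine 6
  z >= 0.75 -> could be stanine 7
  z >= 1.25 -> could be stanine 8
  z >= 1.75 -> could be stanine 9
Highest qualifying boundary gives stanine = 9

9


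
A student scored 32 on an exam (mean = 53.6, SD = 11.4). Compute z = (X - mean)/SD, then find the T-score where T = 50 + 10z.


z = (X - mean) / SD = (32 - 53.6) / 11.4
z = -21.6 / 11.4
z = -1.8947
T-score = T = 50 + 10z
Carry z at full precision (z = -21.6 / 11.4) into the conversion:
T-score = 50 + 10 * (-21.6 / 11.4) = 50 + -216 / 11.4
T-score = 50 + -18.9474
T-score = 31.0526

31.0526


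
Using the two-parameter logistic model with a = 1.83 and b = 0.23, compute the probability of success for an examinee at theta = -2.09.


a*(theta - b) = 1.83 * (-2.09 - 0.23) = -4.2456
exp(--4.2456) = 69.7976
P = 1 / (1 + 69.7976)
P = 0.0141

0.0141


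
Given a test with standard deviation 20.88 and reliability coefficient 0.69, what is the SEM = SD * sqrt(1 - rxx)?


SEM = SD * sqrt(1 - rxx)
SEM = 20.88 * sqrt(1 - 0.69)
SEM = 20.88 * sqrt(0.31) = 20.88 * 0.556776
SEM = 11.6255

11.6255


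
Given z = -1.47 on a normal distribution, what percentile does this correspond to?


CDF(z) = 0.5 * (1 + erf(z/sqrt(2)))
erf(-1.0394) = -0.8584
CDF = 0.0708
Percentile rank = 0.0708 * 100 = 7.08

7.08


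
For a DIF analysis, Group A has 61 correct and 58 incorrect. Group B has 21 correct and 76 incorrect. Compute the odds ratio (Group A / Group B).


Odds_A = 61/58 = 1.0517
Odds_B = 21/76 = 0.2763
OR = Odds_A / Odds_B = 1.0517 / 0.2763
Exactly, OR = (61 * 76) / (58 * 21) = 4636 / 1218
OR = 3.8062

3.8062


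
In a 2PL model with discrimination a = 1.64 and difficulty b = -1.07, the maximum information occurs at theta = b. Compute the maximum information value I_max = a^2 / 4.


For 2PL, max info at theta = b = -1.07
I_max = a^2 / 4 = 1.64^2 / 4
= 2.6896 / 4
I_max = 0.6724

0.6724


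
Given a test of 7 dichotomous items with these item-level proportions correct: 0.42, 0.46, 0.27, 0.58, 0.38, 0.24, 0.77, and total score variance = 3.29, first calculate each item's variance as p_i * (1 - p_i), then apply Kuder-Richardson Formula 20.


For each item, compute p_i * q_i:
  Item 1: 0.42 * 0.58 = 0.2436
  Item 2: 0.46 * 0.54 = 0.2484
  Item 3: 0.27 * 0.73 = 0.1971
  Item 4: 0.58 * 0.42 = 0.2436
  Item 5: 0.38 * 0.62 = 0.2356
  Item 6: 0.24 * 0.76 = 0.1824
  Item 7: 0.77 * 0.23 = 0.1771
Sum(p_i * q_i) = 0.2436 + 0.2484 + 0.1971 + 0.2436 + 0.2356 + 0.1824 + 0.1771 = 1.5278
KR-20 = (k/(k-1)) * (1 - Sum(p_i*q_i) / Var_total)
= (7/6) * (1 - 1.5278/3.29)
= 1.1667 * 0.5356
KR-20 = 0.6249

0.6249


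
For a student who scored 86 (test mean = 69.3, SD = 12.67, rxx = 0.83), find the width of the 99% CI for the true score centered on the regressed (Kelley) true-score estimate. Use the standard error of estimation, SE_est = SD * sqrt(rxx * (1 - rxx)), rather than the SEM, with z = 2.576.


True score estimate = 0.83*86 + 0.17*69.3 = 83.161
SE_est = SD * sqrt(rxx * (1 - rxx)) = 12.67 * sqrt(0.83 * 0.17) = 12.67 * sqrt(0.1411) = 4.759268
CI = T_est +/- z * SE_est, so width = 2 * z * SE_est = 2 * 2.576 * 4.759268
Width = 24.5197

24.5197


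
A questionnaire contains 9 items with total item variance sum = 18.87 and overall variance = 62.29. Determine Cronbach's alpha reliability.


alpha = (k/(k-1)) * (1 - sum(si^2)/s_total^2)
= (9/8) * (1 - 18.87/62.29)
alpha = 0.7842

0.7842


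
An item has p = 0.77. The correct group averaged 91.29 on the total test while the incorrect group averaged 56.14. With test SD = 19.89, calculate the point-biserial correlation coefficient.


q = 1 - p = 0.23
rpb = ((M1 - M0) / SD) * sqrt(p * q)
rpb = ((91.29 - 56.14) / 19.89) * sqrt(0.77 * 0.23)
rpb = 0.7437

0.7437


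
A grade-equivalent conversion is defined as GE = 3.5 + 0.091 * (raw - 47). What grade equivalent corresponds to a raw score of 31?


raw - median = 31 - 47 = -16
slope * diff = 0.091 * -16 = -1.456
GE = 3.5 + -1.456
GE = 2.044

2.044


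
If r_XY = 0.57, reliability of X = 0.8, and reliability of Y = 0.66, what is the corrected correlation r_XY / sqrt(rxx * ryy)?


r_corrected = rxy / sqrt(rxx * ryy)
= 0.57 / sqrt(0.8 * 0.66)
= 0.57 / sqrt(0.528)
= 0.57 / 0.726636
r_corrected = 0.7844

0.7844


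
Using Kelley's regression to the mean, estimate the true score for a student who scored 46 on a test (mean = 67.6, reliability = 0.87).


T_est = rxx * X + (1 - rxx) * mean
T_est = 0.87 * 46 + 0.13 * 67.6
T_est = 40.02 + 8.788
T_est = 48.808

48.808


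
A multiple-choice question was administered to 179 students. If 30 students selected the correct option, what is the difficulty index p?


Item difficulty p = number correct / total examinees
p = 30 / 179
p = 0.1676

0.1676


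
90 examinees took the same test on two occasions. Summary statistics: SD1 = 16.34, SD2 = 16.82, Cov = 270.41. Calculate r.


r = cov(X,Y) / (SD_X * SD_Y)
r = 270.41 / (16.34 * 16.82)
r = 270.41 / 274.8388
r = 0.9839

0.9839


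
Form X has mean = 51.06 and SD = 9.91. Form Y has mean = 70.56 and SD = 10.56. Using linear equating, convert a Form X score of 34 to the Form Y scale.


slope = SD_Y / SD_X = 10.56 / 9.91 ~ 1.0656
intercept = mean_Y - slope * mean_X = 70.56 - (10.56 / 9.91) * 51.06 ~ 16.151
Y = slope * X + intercept. To avoid rounding drift from the rounded slope/intercept, evaluate the equivalent form Y = mean_Y + SD_Y * (X - mean_X) / SD_X at full precision:
Y = 70.56 + 10.56 * (34 - 51.06) / 9.91
Y = 70.56 - 10.56 * 17.06 / 9.91
Y = 70.56 - 180.1536 / 9.91
Y = 70.56 - 18.179
Y = 52.381

52.381


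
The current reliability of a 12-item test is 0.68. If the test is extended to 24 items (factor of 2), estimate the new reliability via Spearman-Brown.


r_new = (n * rxx) / (1 + (n-1) * rxx)
r_new = (2 * 0.68) / (1 + 1 * 0.68)
r_new = 1.36 / 1.68
r_new = 0.8095

0.8095


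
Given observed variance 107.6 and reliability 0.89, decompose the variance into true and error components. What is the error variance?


var_true = rxx * var_obs = 0.89 * 107.6 = 95.764
var_error = var_obs - var_true
var_error = 107.6 - 95.764
var_error = 11.836

11.836


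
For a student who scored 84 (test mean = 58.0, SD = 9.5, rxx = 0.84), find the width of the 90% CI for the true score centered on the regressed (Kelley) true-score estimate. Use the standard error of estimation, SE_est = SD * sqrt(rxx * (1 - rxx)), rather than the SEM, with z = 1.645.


True score estimate = 0.84*84 + 0.16*58.0 = 79.84
SE_est = SD * sqrt(rxx * (1 - rxx)) = 9.5 * sqrt(0.84 * 0.16) = 9.5 * sqrt(0.1344) = 3.482758
CI = T_est +/- z * SE_est, so width = 2 * z * SE_est = 2 * 1.645 * 3.482758
Width = 11.4583

11.4583


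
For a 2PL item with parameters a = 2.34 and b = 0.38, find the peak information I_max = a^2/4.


For 2PL, max info at theta = b = 0.38
I_max = a^2 / 4 = 2.34^2 / 4
= 5.4756 / 4
I_max = 1.3689

1.3689


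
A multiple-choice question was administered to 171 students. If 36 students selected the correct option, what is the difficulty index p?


Item difficulty p = number correct / total examinees
p = 36 / 171
p = 0.2105

0.2105


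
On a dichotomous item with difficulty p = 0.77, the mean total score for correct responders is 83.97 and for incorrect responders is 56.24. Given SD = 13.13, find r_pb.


q = 1 - p = 0.23
rpb = ((M1 - M0) / SD) * sqrt(p * q)
rpb = ((83.97 - 56.24) / 13.13) * sqrt(0.77 * 0.23)
rpb = 0.8888

0.8888


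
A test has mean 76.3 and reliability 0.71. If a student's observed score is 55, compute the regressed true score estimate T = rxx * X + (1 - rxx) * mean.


T_est = rxx * X + (1 - rxx) * mean
T_est = 0.71 * 55 + 0.29 * 76.3
T_est = 39.05 + 22.127
T_est = 61.177

61.177


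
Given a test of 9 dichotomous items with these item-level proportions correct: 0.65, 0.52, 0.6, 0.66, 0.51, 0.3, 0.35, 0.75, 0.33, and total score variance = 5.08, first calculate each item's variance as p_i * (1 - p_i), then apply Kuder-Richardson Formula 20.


For each item, compute p_i * q_i:
  Item 1: 0.65 * 0.35 = 0.2275
  Item 2: 0.52 * 0.48 = 0.2496
  Item 3: 0.6 * 0.4 = 0.24
  Item 4: 0.66 * 0.34 = 0.2244
  Item 5: 0.51 * 0.49 = 0.2499
  Item 6: 0.3 * 0.7 = 0.21
  Item 7: 0.35 * 0.65 = 0.2275
  Item 8: 0.75 * 0.25 = 0.1875
  Item 9: 0.33 * 0.67 = 0.2211
Sum(p_i * q_i) = 0.2275 + 0.2496 + 0.24 + 0.2244 + 0.2499 + 0.21 + 0.2275 + 0.1875 + 0.2211 = 2.0375
KR-20 = (k/(k-1)) * (1 - Sum(p_i*q_i) / Var_total)
= (9/8) * (1 - 2.0375/5.08)
= 1.125 * 0.5989
KR-20 = 0.6738

0.6738


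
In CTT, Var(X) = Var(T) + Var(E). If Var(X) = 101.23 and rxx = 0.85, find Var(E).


var_true = rxx * var_obs = 0.85 * 101.23 = 86.0455
var_error = var_obs - var_true
var_error = 101.23 - 86.0455
var_error = 15.1845

15.1845


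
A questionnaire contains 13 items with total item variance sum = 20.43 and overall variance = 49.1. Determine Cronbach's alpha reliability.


alpha = (k/(k-1)) * (1 - sum(si^2)/s_total^2)
= (13/12) * (1 - 20.43/49.1)
alpha = 0.6326

0.6326


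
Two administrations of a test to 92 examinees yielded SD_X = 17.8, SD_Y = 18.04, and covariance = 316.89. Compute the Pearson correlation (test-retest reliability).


r = cov(X,Y) / (SD_X * SD_Y)
r = 316.89 / (17.8 * 18.04)
r = 316.89 / 321.112
r = 0.9869

0.9869


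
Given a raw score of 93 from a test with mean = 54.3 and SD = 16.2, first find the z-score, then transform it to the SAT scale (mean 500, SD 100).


z = (X - mean) / SD = (93 - 54.3) / 16.2
z = 38.7 / 16.2
z = 2.3889
SAT-scale = SAT = 500 + 100z
Carry z at full precision (z = 38.7 / 16.2) into the conversion:
SAT-scale = 500 + 100 * (38.7 / 16.2) = 500 + 3870 / 16.2
SAT-scale = 500 + 238.8889
SAT-scale = 738.8889

738.8889


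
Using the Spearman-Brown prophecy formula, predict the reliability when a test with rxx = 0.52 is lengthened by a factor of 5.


r_new = (n * rxx) / (1 + (n-1) * rxx)
r_new = (5 * 0.52) / (1 + 4 * 0.52)
r_new = 2.6 / 3.08
r_new = 0.8442

0.8442


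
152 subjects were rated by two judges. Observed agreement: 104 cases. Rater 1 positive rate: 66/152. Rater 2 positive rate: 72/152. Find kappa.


P_o = 104/152 = 0.684211
P_e = (66*72 + 86*80) / 23104 = 0.503463
kappa = (P_o - P_e) / (1 - P_e)
kappa = (0.684211 - 0.503463) / (1 - 0.503463)
kappa = 0.364

0.364


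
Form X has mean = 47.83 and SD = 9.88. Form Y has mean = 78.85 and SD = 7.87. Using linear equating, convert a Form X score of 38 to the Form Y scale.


slope = SD_Y / SD_X = 7.87 / 9.88 ~ 0.7966
intercept = mean_Y - slope * mean_X = 78.85 - (7.87 / 9.88) * 47.83 ~ 40.7506
Y = slope * X + intercept. To avoid rounding drift from the rounded slope/intercept, evaluate the equivalent form Y = mean_Y + SD_Y * (X - mean_X) / SD_X at full precision:
Y = 78.85 + 7.87 * (38 - 47.83) / 9.88
Y = 78.85 - 7.87 * 9.83 / 9.88
Y = 78.85 - 77.3621 / 9.88
Y = 78.85 - 7.8302
Y = 71.0198

71.0198


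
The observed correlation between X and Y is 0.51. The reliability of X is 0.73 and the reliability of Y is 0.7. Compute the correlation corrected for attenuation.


r_corrected = rxy / sqrt(rxx * ryy)
= 0.51 / sqrt(0.73 * 0.7)
= 0.51 / sqrt(0.511)
= 0.51 / 0.714843
r_corrected = 0.7134

0.7134


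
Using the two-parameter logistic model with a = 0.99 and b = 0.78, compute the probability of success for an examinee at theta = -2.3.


a*(theta - b) = 0.99 * (-2.3 - 0.78) = -3.0492
exp(--3.0492) = 21.0985
P = 1 / (1 + 21.0985)
P = 0.0453

0.0453


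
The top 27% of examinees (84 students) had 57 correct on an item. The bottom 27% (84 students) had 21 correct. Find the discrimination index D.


p_upper = 57/84 = 0.6786
p_lower = 21/84 = 0.25
D = 0.6786 - 0.25 = 0.4286

0.4286


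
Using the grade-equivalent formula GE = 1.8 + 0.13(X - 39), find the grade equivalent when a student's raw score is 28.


raw - median = 28 - 39 = -11
slope * diff = 0.13 * -11 = -1.43
GE = 1.8 + -1.43
GE = 0.37

0.37


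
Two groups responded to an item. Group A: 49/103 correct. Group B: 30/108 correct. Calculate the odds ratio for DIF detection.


Odds_A = 49/54 = 0.9074
Odds_B = 30/78 = 0.3846
OR = Odds_A / Odds_B = 0.9074 / 0.3846
Exactly, OR = (49 * 78) / (54 * 30) = 3822 / 1620
OR = 2.3593

2.3593


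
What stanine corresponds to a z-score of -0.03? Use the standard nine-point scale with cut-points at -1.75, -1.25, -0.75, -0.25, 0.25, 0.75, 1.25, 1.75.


Stanine boundaries: [-1.75, -1.25, -0.75, -0.25, 0.25, 0.75, 1.25, 1.75]
z = -0.03
Check each boundary:
  z >= -1.75 -> could be stanine 2
  z >= -1.25 -> could be stanine 3
  z >= -0.75 -> could be stanine 4
  z >= -0.25 -> could be stanine 5
  z < 0.25
  z < 0.75
  z < 1.25
  z < 1.75
Highest qualifying boundary gives stanine = 5

5


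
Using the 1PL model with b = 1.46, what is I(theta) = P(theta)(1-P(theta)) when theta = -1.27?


P = 1/(1+exp(-(-1.27-1.46))) = 0.0612
I = P*(1-P) = 0.0612 * 0.9388
I = 0.0575

0.0575


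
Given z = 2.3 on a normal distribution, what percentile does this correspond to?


CDF(z) = 0.5 * (1 + erf(z/sqrt(2)))
erf(1.6263) = 0.9786
CDF = 0.9893
Percentile rank = 0.9893 * 100 = 98.93

98.93


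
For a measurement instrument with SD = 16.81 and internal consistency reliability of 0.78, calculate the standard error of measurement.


SEM = SD * sqrt(1 - rxx)
SEM = 16.81 * sqrt(1 - 0.78)
SEM = 16.81 * sqrt(0.22) = 16.81 * 0.469042
SEM = 7.8846

7.8846


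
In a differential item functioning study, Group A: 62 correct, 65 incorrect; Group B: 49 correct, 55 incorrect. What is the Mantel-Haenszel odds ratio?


Odds_A = 62/65 = 0.9538
Odds_B = 49/55 = 0.8909
OR = Odds_A / Odds_B = 0.9538 / 0.8909
Exactly, OR = (62 * 55) / (65 * 49) = 3410 / 3185
OR = 1.0706

1.0706


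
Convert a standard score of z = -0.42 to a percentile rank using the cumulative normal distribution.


CDF(z) = 0.5 * (1 + erf(z/sqrt(2)))
erf(-0.297) = -0.3255
CDF = 0.3372
Percentile rank = 0.3372 * 100 = 33.72

33.72


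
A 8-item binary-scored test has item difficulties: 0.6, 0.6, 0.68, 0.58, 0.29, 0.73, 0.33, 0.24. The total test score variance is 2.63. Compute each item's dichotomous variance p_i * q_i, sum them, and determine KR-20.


For each item, compute p_i * q_i:
  Item 1: 0.6 * 0.4 = 0.24
  Item 2: 0.6 * 0.4 = 0.24
  Item 3: 0.68 * 0.32 = 0.2176
  Item 4: 0.58 * 0.42 = 0.2436
  Item 5: 0.29 * 0.71 = 0.2059
  Item 6: 0.73 * 0.27 = 0.1971
  Item 7: 0.33 * 0.67 = 0.2211
  Item 8: 0.24 * 0.76 = 0.1824
Sum(p_i * q_i) = 0.24 + 0.24 + 0.2176 + 0.2436 + 0.2059 + 0.1971 + 0.2211 + 0.1824 = 1.7477
KR-20 = (k/(k-1)) * (1 - Sum(p_i*q_i) / Var_total)
= (8/7) * (1 - 1.7477/2.63)
= 1.1429 * 0.3355
KR-20 = 0.3834

0.3834


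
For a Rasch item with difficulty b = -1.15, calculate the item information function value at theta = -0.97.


P = 1/(1+exp(-(-0.97--1.15))) = 0.5449
I = P*(1-P) = 0.5449 * 0.4551
I = 0.248

0.248


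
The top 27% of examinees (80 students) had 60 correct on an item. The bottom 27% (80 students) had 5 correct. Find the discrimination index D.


p_upper = 60/80 = 0.75
p_lower = 5/80 = 0.0625
D = 0.75 - 0.0625 = 0.6875

0.6875


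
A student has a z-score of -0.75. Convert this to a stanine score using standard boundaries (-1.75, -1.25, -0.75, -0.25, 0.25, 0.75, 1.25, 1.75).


Stanine boundaries: [-1.75, -1.25, -0.75, -0.25, 0.25, 0.75, 1.25, 1.75]
z = -0.75
Check each boundary:
  z >= -1.75 -> could be stanine 2
  z >= -1.25 -> could be stanine 3
  z >= -0.75 -> could be stanine 4
  z < -0.25
  z < 0.25
  z < 0.75
  z < 1.25
  z < 1.75
Highest qualifying boundary gives stanine = 4

4


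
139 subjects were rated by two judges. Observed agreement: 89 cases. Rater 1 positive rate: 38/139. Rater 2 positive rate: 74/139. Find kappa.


P_o = 89/139 = 0.640288
P_e = (38*74 + 101*65) / 19321 = 0.485327
kappa = (P_o - P_e) / (1 - P_e)
kappa = (0.640288 - 0.485327) / (1 - 0.485327)
kappa = 0.3011

0.3011


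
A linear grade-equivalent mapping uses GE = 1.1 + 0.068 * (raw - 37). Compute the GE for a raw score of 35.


raw - median = 35 - 37 = -2
slope * diff = 0.068 * -2 = -0.136
GE = 1.1 + -0.136
GE = 0.964

0.964


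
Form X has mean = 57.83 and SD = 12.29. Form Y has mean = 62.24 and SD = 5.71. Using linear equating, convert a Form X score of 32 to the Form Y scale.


slope = SD_Y / SD_X = 5.71 / 12.29 ~ 0.4646
intercept = mean_Y - slope * mean_X = 62.24 - (5.71 / 12.29) * 57.83 ~ 35.3719
Y = slope * X + intercept. To avoid rounding drift from the rounded slope/intercept, evaluate the equivalent form Y = mean_Y + SD_Y * (X - mean_X) / SD_X at full precision:
Y = 62.24 + 5.71 * (32 - 57.83) / 12.29
Y = 62.24 - 5.71 * 25.83 / 12.29
Y = 62.24 - 147.4893 / 12.29
Y = 62.24 - 12.0008
Y = 50.2392

50.2392


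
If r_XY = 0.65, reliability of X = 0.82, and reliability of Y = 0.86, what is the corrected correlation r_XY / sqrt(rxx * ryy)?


r_corrected = rxy / sqrt(rxx * ryy)
= 0.65 / sqrt(0.82 * 0.86)
= 0.65 / sqrt(0.7052)
= 0.65 / 0.839762
r_corrected = 0.774

0.774


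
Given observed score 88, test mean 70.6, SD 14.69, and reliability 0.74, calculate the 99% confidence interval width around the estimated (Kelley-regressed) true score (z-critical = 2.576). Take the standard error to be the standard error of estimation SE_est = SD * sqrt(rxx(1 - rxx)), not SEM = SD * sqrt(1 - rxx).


True score estimate = 0.74*88 + 0.26*70.6 = 83.476
SE_est = SD * sqrt(rxx * (1 - rxx)) = 14.69 * sqrt(0.74 * 0.26) = 14.69 * sqrt(0.1924) = 6.443537
CI = T_est +/- z * SE_est, so width = 2 * z * SE_est = 2 * 2.576 * 6.443537
Width = 33.1971

33.1971


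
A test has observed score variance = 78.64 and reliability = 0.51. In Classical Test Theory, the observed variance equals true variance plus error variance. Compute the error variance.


var_true = rxx * var_obs = 0.51 * 78.64 = 40.1064
var_error = var_obs - var_true
var_error = 78.64 - 40.1064
var_error = 38.5336

38.5336


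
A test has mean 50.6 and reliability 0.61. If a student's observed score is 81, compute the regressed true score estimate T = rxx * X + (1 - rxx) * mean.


T_est = rxx * X + (1 - rxx) * mean
T_est = 0.61 * 81 + 0.39 * 50.6
T_est = 49.41 + 19.734
T_est = 69.144

69.144


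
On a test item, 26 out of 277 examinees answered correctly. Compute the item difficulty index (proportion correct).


Item difficulty p = number correct / total examinees
p = 26 / 277
p = 0.0939

0.0939


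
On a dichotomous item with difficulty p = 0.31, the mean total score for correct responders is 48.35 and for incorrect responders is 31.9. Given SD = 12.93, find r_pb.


q = 1 - p = 0.69
rpb = ((M1 - M0) / SD) * sqrt(p * q)
rpb = ((48.35 - 31.9) / 12.93) * sqrt(0.31 * 0.69)
rpb = 0.5884

0.5884


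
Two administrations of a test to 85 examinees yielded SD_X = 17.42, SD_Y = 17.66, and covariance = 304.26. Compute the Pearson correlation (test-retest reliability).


r = cov(X,Y) / (SD_X * SD_Y)
r = 304.26 / (17.42 * 17.66)
r = 304.26 / 307.6372
r = 0.989

0.989


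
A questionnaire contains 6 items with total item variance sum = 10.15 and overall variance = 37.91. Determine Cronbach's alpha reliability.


alpha = (k/(k-1)) * (1 - sum(si^2)/s_total^2)
= (6/5) * (1 - 10.15/37.91)
alpha = 0.8787

0.8787


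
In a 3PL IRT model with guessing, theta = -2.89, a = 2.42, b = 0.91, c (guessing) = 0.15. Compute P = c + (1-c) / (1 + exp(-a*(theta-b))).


logit = 2.42*(-2.89 - 0.91) = -9.196
P* = 1/(1 + exp(--9.196)) = 0.0001
P = 0.15 + (1 - 0.15) * 0.0001
P = 0.1501

0.1501


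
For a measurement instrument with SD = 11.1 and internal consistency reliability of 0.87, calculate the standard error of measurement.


SEM = SD * sqrt(1 - rxx)
SEM = 11.1 * sqrt(1 - 0.87)
SEM = 11.1 * sqrt(0.13) = 11.1 * 0.360555
SEM = 4.0022

4.0022


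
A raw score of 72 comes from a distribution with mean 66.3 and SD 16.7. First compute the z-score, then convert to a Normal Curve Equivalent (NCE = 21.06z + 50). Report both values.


z = (X - mean) / SD = (72 - 66.3) / 16.7
z = 5.7 / 16.7
z = 0.3413
NCE = NCE = 21.06z + 50
Carry z at full precision (z = 5.7 / 16.7) into the conversion:
NCE = 21.06 * (5.7 / 16.7) + 50 = 120.042 / 16.7 + 50
NCE = 7.1881 + 50
NCE = 57.1881

57.1881


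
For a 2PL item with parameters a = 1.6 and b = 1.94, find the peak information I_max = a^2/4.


For 2PL, max info at theta = b = 1.94
I_max = a^2 / 4 = 1.6^2 / 4
= 2.56 / 4
I_max = 0.64

0.64


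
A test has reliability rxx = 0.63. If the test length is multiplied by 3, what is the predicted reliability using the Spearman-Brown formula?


r_new = (n * rxx) / (1 + (n-1) * rxx)
r_new = (3 * 0.63) / (1 + 2 * 0.63)
r_new = 1.89 / 2.26
r_new = 0.8363

0.8363


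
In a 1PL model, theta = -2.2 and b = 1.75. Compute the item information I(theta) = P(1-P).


P = 1/(1+exp(-(-2.2-1.75))) = 0.0189
I = P*(1-P) = 0.0189 * 0.9811
I = 0.0185

0.0185


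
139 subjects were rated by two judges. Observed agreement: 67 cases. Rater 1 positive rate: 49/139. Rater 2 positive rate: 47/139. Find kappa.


P_o = 67/139 = 0.482014
P_e = (49*47 + 90*92) / 19321 = 0.547746
kappa = (P_o - P_e) / (1 - P_e)
kappa = (0.482014 - 0.547746) / (1 - 0.547746)
kappa = -0.1453

-0.1453


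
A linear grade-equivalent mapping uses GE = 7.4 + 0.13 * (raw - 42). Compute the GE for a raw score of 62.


raw - median = 62 - 42 = 20
slope * diff = 0.13 * 20 = 2.6
GE = 7.4 + 2.6
GE = 10.0

10.0


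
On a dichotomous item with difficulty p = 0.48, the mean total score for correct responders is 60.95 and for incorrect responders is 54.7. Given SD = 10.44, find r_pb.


q = 1 - p = 0.52
rpb = ((M1 - M0) / SD) * sqrt(p * q)
rpb = ((60.95 - 54.7) / 10.44) * sqrt(0.48 * 0.52)
rpb = 0.2991

0.2991


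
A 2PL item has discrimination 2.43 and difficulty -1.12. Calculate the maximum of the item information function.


For 2PL, max info at theta = b = -1.12
I_max = a^2 / 4 = 2.43^2 / 4
= 5.9049 / 4
I_max = 1.4762

1.4762


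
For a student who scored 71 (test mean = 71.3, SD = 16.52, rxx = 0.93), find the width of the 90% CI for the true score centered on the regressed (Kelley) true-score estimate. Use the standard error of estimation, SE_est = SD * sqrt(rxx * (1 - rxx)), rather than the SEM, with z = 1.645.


True score estimate = 0.93*71 + 0.07*71.3 = 71.021
SE_est = SD * sqrt(rxx * (1 - rxx)) = 16.52 * sqrt(0.93 * 0.07) = 16.52 * sqrt(0.0651) = 4.215029
CI = T_est +/- z * SE_est, so width = 2 * z * SE_est = 2 * 1.645 * 4.215029
Width = 13.8674

13.8674


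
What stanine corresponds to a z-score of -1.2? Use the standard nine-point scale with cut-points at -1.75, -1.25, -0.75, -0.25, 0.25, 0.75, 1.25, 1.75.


Stanine boundaries: [-1.75, -1.25, -0.75, -0.25, 0.25, 0.75, 1.25, 1.75]
z = -1.2
Check each boundary:
  z >= -1.75 -> could be stanine 2
  z >= -1.25 -> could be stanine 3
  z < -0.75
  z < -0.25
  z < 0.25
  z < 0.75
  z < 1.25
  z < 1.75
Highest qualifying boundary gives stanine = 3

3


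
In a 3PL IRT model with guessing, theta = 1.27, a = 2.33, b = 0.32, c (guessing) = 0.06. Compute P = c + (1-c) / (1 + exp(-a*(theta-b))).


logit = 2.33*(1.27 - 0.32) = 2.2135
P* = 1/(1 + exp(-2.2135)) = 0.9015
P = 0.06 + (1 - 0.06) * 0.9015
P = 0.9074

0.9074


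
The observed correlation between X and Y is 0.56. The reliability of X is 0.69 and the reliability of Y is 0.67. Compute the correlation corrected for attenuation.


r_corrected = rxy / sqrt(rxx * ryy)
= 0.56 / sqrt(0.69 * 0.67)
= 0.56 / sqrt(0.4623)
= 0.56 / 0.679926
r_corrected = 0.8236

0.8236


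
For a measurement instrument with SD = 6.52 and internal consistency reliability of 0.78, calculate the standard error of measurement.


SEM = SD * sqrt(1 - rxx)
SEM = 6.52 * sqrt(1 - 0.78)
SEM = 6.52 * sqrt(0.22) = 6.52 * 0.469042
SEM = 3.0582

3.0582


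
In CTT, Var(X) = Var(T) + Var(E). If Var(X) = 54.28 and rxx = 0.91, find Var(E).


var_true = rxx * var_obs = 0.91 * 54.28 = 49.3948
var_error = var_obs - var_true
var_error = 54.28 - 49.3948
var_error = 4.8852

4.8852


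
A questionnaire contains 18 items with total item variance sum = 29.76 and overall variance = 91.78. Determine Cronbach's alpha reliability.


alpha = (k/(k-1)) * (1 - sum(si^2)/s_total^2)
= (18/17) * (1 - 29.76/91.78)
alpha = 0.7155

0.7155


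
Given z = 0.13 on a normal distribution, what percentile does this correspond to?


CDF(z) = 0.5 * (1 + erf(z/sqrt(2)))
erf(0.0919) = 0.1034
CDF = 0.5517
Percentile rank = 0.5517 * 100 = 55.17

55.17


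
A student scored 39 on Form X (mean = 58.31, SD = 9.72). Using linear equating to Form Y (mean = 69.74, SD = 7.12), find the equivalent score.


slope = SD_Y / SD_X = 7.12 / 9.72 ~ 0.7325
intercept = mean_Y - slope * mean_X = 69.74 - (7.12 / 9.72) * 58.31 ~ 27.0273
Y = slope * X + intercept. To avoid rounding drift from the rounded slope/intercept, evaluate the equivalent form Y = mean_Y + SD_Y * (X - mean_X) / SD_X at full precision:
Y = 69.74 + 7.12 * (39 - 58.31) / 9.72
Y = 69.74 - 7.12 * 19.31 / 9.72
Y = 69.74 - 137.4872 / 9.72
Y = 69.74 - 14.1448
Y = 55.5952

55.5952


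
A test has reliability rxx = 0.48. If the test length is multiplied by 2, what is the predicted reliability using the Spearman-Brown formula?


r_new = (n * rxx) / (1 + (n-1) * rxx)
r_new = (2 * 0.48) / (1 + 1 * 0.48)
r_new = 0.96 / 1.48
r_new = 0.6486

0.6486


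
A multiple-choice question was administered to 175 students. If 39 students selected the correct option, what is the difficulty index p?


Item difficulty p = number correct / total examinees
p = 39 / 175
p = 0.2229

0.2229


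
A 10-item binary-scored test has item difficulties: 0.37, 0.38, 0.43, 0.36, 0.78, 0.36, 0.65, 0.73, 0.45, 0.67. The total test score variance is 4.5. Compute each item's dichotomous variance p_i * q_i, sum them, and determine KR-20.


For each item, compute p_i * q_i:
  Item 1: 0.37 * 0.63 = 0.2331
  Item 2: 0.38 * 0.62 = 0.2356
  Item 3: 0.43 * 0.57 = 0.2451
  Item 4: 0.36 * 0.64 = 0.2304
  Item 5: 0.78 * 0.22 = 0.1716
  Item 6: 0.36 * 0.64 = 0.2304
  Item 7: 0.65 * 0.35 = 0.2275
  Item 8: 0.73 * 0.27 = 0.1971
  Item 9: 0.45 * 0.55 = 0.2475
  Item 10: 0.67 * 0.33 = 0.2211
Sum(p_i * q_i) = 0.2331 + 0.2356 + 0.2451 + 0.2304 + 0.1716 + 0.2304 + 0.2275 + 0.1971 + 0.2475 + 0.2211 = 2.2394
KR-20 = (k/(k-1)) * (1 - Sum(p_i*q_i) / Var_total)
= (10/9) * (1 - 2.2394/4.5)
= 1.1111 * 0.5024
KR-20 = 0.5582

0.5582


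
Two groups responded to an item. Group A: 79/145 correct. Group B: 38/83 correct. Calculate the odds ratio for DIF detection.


Odds_A = 79/66 = 1.197
Odds_B = 38/45 = 0.8444
OR = Odds_A / Odds_B = 1.197 / 0.8444
Exactly, OR = (79 * 45) / (66 * 38) = 3555 / 2508
OR = 1.4175

1.4175


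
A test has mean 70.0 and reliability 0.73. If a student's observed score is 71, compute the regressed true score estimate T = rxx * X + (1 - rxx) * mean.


T_est = rxx * X + (1 - rxx) * mean
T_est = 0.73 * 71 + 0.27 * 70.0
T_est = 51.83 + 18.9
T_est = 70.73

70.73


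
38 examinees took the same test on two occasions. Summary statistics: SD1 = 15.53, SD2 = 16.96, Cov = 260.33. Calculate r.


r = cov(X,Y) / (SD_X * SD_Y)
r = 260.33 / (15.53 * 16.96)
r = 260.33 / 263.3888
r = 0.9884

0.9884


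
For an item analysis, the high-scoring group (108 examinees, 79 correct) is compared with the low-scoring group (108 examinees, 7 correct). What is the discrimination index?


p_upper = 79/108 = 0.7315
p_lower = 7/108 = 0.0648
D = 0.7315 - 0.0648 = 0.6667

0.6667


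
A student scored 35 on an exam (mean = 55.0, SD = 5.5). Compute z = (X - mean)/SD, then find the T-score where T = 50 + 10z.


z = (X - mean) / SD = (35 - 55.0) / 5.5
z = -20.0 / 5.5
z = -3.6364
T-score = T = 50 + 10z
Carry z at full precision (z = -20.0 / 5.5) into the conversion:
T-score = 50 + 10 * (-20.0 / 5.5) = 50 + -200 / 5.5
T-score = 50 + -36.3636
T-score = 13.6364

13.6364


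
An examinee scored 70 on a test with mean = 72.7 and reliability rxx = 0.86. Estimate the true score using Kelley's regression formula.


T_est = rxx * X + (1 - rxx) * mean
T_est = 0.86 * 70 + 0.14 * 72.7
T_est = 60.2 + 10.178
T_est = 70.378

70.378


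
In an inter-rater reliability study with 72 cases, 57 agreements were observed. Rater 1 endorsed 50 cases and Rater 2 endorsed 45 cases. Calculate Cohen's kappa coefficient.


P_o = 57/72 = 0.791667
P_e = (50*45 + 22*27) / 5184 = 0.548611
kappa = (P_o - P_e) / (1 - P_e)
kappa = (0.791667 - 0.548611) / (1 - 0.548611)
kappa = 0.5385

0.5385


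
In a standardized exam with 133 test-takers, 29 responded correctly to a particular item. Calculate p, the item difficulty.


Item difficulty p = number correct / total examinees
p = 29 / 133
p = 0.218

0.218


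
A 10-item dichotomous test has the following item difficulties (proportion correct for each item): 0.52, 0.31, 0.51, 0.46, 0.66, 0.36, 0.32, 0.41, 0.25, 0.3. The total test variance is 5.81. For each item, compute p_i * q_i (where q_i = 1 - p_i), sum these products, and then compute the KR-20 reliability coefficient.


For each item, compute p_i * q_i:
  Item 1: 0.52 * 0.48 = 0.2496
  Item 2: 0.31 * 0.69 = 0.2139
  Item 3: 0.51 * 0.49 = 0.2499
  Item 4: 0.46 * 0.54 = 0.2484
  Item 5: 0.66 * 0.34 = 0.2244
  Item 6: 0.36 * 0.64 = 0.2304
  Item 7: 0.32 * 0.68 = 0.2176
  Item 8: 0.41 * 0.59 = 0.2419
  Item 9: 0.25 * 0.75 = 0.1875
  Item 10: 0.3 * 0.7 = 0.21
Sum(p_i * q_i) = 0.2496 + 0.2139 + 0.2499 + 0.2484 + 0.2244 + 0.2304 + 0.2176 + 0.2419 + 0.1875 + 0.21 = 2.2736
KR-20 = (k/(k-1)) * (1 - Sum(p_i*q_i) / Var_total)
= (10/9) * (1 - 2.2736/5.81)
= 1.1111 * 0.6087
KR-20 = 0.6763

0.6763


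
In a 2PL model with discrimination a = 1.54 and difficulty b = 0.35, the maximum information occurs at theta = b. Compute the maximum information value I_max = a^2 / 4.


For 2PL, max info at theta = b = 0.35
I_max = a^2 / 4 = 1.54^2 / 4
= 2.3716 / 4
I_max = 0.5929

0.5929


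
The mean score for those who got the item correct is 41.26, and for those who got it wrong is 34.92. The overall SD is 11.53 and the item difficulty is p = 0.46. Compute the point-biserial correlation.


q = 1 - p = 0.54
rpb = ((M1 - M0) / SD) * sqrt(p * q)
rpb = ((41.26 - 34.92) / 11.53) * sqrt(0.46 * 0.54)
rpb = 0.2741

0.2741


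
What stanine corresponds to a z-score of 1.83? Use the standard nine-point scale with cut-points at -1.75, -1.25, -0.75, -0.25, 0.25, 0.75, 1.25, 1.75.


Stanine boundaries: [-1.75, -1.25, -0.75, -0.25, 0.25, 0.75, 1.25, 1.75]
z = 1.83
Check each boundary:
  z >= -1.75 -> could be stanine 2
  z >= -1.25 -> could be stanine 3
  z >= -0.75 -> could be stanine 4
  z >= -0.25 -> could be stanine 5
  z >= 0.25 -> could be stanine 6
  z >= 0.75 -> could be stanine 7
  z >= 1.25 -> could be stanine 8
  z >= 1.75 -> could be stanine 9
Highest qualifying boundary gives stanine = 9

9


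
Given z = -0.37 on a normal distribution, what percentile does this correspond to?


CDF(z) = 0.5 * (1 + erf(z/sqrt(2)))
erf(-0.2616) = -0.2886
CDF = 0.3557
Percentile rank = 0.3557 * 100 = 35.57

35.57


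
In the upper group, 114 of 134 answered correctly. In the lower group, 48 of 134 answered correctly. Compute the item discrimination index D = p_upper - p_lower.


p_upper = 114/134 = 0.8507
p_lower = 48/134 = 0.3582
D = 0.8507 - 0.3582 = 0.4925

0.4925


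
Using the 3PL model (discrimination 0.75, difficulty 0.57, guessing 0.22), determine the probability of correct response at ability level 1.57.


logit = 0.75*(1.57 - 0.57) = 0.75
P* = 1/(1 + exp(-0.75)) = 0.6792
P = 0.22 + (1 - 0.22) * 0.6792
P = 0.7498

0.7498


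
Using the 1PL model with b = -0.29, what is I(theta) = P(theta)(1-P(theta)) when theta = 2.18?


P = 1/(1+exp(-(2.18--0.29))) = 0.922
I = P*(1-P) = 0.922 * 0.078
I = 0.0719

0.0719


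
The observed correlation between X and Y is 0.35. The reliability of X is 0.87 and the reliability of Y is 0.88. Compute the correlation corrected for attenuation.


r_corrected = rxy / sqrt(rxx * ryy)
= 0.35 / sqrt(0.87 * 0.88)
= 0.35 / sqrt(0.7656)
= 0.35 / 0.874986
r_corrected = 0.4

0.4


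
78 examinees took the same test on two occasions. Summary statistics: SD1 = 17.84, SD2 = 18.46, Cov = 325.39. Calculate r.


r = cov(X,Y) / (SD_X * SD_Y)
r = 325.39 / (17.84 * 18.46)
r = 325.39 / 329.3264
r = 0.988

0.988


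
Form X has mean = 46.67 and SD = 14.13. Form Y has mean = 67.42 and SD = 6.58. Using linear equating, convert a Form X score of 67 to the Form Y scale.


slope = SD_Y / SD_X = 6.58 / 14.13 ~ 0.4657
intercept = mean_Y - slope * mean_X = 67.42 - (6.58 / 14.13) * 46.67 ~ 45.6869
Y = slope * X + intercept. To avoid rounding drift from the rounded slope/intercept, evaluate the equivalent form Y = mean_Y + SD_Y * (X - mean_X) / SD_X at full precision:
Y = 67.42 + 6.58 * (67 - 46.67) / 14.13
Y = 67.42 + 6.58 * 20.33 / 14.13
Y = 67.42 + 133.7714 / 14.13
Y = 67.42 + 9.4672
Y = 76.8872

76.8872


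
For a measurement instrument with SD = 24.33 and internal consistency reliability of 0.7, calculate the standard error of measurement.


SEM = SD * sqrt(1 - rxx)
SEM = 24.33 * sqrt(1 - 0.7)
SEM = 24.33 * sqrt(0.3) = 24.33 * 0.547723
SEM = 13.3261

13.3261


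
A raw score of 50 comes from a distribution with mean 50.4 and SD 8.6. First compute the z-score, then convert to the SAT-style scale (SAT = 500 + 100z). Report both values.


z = (X - mean) / SD = (50 - 50.4) / 8.6
z = -0.4 / 8.6
z = -0.0465
SAT-scale = SAT = 500 + 100z
Carry z at full precision (z = -0.4 / 8.6) into the conversion:
SAT-scale = 500 + 100 * (-0.4 / 8.6) = 500 + -40 / 8.6
SAT-scale = 500 + -4.6512
SAT-scale = 495.3488

495.3488


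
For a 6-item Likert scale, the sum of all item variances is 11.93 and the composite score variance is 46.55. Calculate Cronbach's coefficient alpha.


alpha = (k/(k-1)) * (1 - sum(si^2)/s_total^2)
= (6/5) * (1 - 11.93/46.55)
alpha = 0.8925

0.8925


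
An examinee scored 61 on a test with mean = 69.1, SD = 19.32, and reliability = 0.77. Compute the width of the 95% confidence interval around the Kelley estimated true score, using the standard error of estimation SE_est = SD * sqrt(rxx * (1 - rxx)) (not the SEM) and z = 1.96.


True score estimate = 0.77*61 + 0.23*69.1 = 62.863
SE_est = SD * sqrt(rxx * (1 - rxx)) = 19.32 * sqrt(0.77 * 0.23) = 19.32 * sqrt(0.1771) = 8.130484
CI = T_est +/- z * SE_est, so width = 2 * z * SE_est = 2 * 1.96 * 8.130484
Width = 31.8715

31.8715


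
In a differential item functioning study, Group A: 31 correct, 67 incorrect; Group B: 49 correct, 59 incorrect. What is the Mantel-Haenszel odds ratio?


Odds_A = 31/67 = 0.4627
Odds_B = 49/59 = 0.8305
OR = Odds_A / Odds_B = 0.4627 / 0.8305
Exactly, OR = (31 * 59) / (67 * 49) = 1829 / 3283
OR = 0.5571

0.5571


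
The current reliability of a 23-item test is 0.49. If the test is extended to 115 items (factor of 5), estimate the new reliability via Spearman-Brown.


r_new = (n * rxx) / (1 + (n-1) * rxx)
r_new = (5 * 0.49) / (1 + 4 * 0.49)
r_new = 2.45 / 2.96
r_new = 0.8277

0.8277


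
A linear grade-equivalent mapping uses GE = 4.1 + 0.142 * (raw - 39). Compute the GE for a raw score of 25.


raw - median = 25 - 39 = -14
slope * diff = 0.142 * -14 = -1.988
GE = 4.1 + -1.988
GE = 2.112

2.112


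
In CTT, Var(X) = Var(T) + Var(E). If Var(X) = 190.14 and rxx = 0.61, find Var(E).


var_true = rxx * var_obs = 0.61 * 190.14 = 115.9854
var_error = var_obs - var_true
var_error = 190.14 - 115.9854
var_error = 74.1546

74.1546


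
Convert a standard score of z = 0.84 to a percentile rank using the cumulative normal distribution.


CDF(z) = 0.5 * (1 + erf(z/sqrt(2)))
erf(0.594) = 0.5991
CDF = 0.7995
Percentile rank = 0.7995 * 100 = 79.95

79.95
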